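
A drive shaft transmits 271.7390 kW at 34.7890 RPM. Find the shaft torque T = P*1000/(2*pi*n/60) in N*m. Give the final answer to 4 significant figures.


omega = 2*pi*34.7890/60 = 3.6431 rad/s
T = 271.7390*1000 / 3.6431
T = 74590 N*m


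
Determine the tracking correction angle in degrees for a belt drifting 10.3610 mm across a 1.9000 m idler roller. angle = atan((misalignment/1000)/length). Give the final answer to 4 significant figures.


misalign_m = 10.3610 / 1000 = 0.010361 m
angle = atan(0.010361 / 1.9000)
angle = 0.3124 deg


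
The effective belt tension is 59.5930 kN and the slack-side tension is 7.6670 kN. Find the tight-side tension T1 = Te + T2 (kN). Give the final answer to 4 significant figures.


T1 = Te + T2 = 59.5930 + 7.6670
T1 = 67.26 kN


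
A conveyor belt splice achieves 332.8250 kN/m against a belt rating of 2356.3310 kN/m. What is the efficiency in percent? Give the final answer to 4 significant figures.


Eff = 332.8250 / 2356.3310 * 100
Eff = 14.12 %


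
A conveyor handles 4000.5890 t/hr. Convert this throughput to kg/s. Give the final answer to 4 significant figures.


m_dot = 4000.5890 * 1000 / 3600
m_dot = 1111 kg/s


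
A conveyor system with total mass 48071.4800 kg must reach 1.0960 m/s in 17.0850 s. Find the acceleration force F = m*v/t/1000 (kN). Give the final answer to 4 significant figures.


F = 48071.4800 * 1.0960 / 17.0850 / 1000
F = 3.084 kN


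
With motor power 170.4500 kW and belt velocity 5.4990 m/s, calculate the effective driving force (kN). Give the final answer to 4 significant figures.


Te = P / v = 170.4500 / 5.4990
Te = 31.00 kN


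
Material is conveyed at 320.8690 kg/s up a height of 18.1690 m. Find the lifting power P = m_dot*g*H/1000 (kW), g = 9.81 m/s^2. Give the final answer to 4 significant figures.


P = 320.8690 * 9.81 * 18.1690 / 1000
P = 57.19 kW


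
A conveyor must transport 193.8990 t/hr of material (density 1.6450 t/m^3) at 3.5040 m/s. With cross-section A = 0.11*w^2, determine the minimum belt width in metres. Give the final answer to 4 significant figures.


A_req = 193.8990 / (3.5040 * 1.6450 * 3600) = 0.00934422 m^2
w = sqrt(0.00934422 / 0.11)
w = 0.2915 m


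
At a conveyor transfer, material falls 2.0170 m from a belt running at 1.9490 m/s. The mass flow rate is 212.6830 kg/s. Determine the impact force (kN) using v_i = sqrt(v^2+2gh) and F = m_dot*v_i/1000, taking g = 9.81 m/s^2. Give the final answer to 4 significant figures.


v_i = sqrt(1.9490^2 + 2*9.81*2.0170) = 6.58575 m/s
F = 212.6830 * 6.58575 / 1000
F = 1.401 kN


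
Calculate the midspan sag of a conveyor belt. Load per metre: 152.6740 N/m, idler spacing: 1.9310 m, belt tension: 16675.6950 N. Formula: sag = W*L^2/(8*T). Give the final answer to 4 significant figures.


sag = 152.6740 * 1.9310^2 / (8 * 16675.6950)
sag = 0.004267 m


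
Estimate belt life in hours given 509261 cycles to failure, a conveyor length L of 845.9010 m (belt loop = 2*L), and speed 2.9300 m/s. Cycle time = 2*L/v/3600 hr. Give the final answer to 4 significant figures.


cycle_time = 2 * 845.9010 / 2.9300 / 3600 = 0.160391 hr
life = 509261 * 0.160391 = 81680 hours


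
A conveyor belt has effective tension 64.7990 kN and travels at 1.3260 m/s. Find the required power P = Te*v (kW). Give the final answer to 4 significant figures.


P = Te * v = 64.7990 * 1.3260
P = 85.92 kW


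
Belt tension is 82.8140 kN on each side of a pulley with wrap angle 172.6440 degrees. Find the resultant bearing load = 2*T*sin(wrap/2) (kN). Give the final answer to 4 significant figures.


F = 2 * 82.8140 * sin(172.6440/2 deg)
F = 165.3 kN


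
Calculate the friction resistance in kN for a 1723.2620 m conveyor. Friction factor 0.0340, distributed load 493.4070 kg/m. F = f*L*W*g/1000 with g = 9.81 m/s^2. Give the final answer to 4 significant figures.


F = 0.0340 * 1723.2620 * 493.4070 * 9.81 / 1000
F = 283.6 kN


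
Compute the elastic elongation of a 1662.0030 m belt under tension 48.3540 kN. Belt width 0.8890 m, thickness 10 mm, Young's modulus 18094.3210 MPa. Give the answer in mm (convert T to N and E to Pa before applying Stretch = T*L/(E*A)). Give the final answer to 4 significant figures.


A = 0.8890 * 0.01 = 0.00889 m^2
Stretch = 48.3540*1000 * 1662.0030 / (18094.3210e6 * 0.00889) * 1000
Stretch = 499.6 mm


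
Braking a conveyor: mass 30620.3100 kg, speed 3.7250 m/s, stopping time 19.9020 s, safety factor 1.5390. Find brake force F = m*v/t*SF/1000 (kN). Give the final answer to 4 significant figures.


F = 30620.3100 * 3.7250 / 19.9020 * 1.5390 / 1000
F = 8.820 kN


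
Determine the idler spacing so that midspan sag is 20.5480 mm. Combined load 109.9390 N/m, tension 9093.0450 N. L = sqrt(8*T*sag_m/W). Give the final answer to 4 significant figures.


sag = 20.5480/1000 = 0.020548 m
L = sqrt(8 * 9093.0450 * 0.020548 / 109.9390)
L = 3.687 m


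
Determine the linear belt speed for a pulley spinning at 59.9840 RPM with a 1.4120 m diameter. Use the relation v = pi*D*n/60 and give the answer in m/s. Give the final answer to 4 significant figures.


v = pi * 1.4120 * 59.9840 / 60
v = 4.435 m/s


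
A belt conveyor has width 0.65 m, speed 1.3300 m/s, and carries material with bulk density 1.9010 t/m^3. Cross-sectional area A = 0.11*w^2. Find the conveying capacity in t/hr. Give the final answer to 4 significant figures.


A = 0.11 * 0.65^2 = 0.046475 m^2
C = 0.046475 * 1.3300 * 1.9010 * 3600
C = 423.0 t/hr


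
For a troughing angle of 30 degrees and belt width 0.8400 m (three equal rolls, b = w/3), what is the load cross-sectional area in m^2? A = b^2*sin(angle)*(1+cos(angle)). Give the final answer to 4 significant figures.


b = 0.8400/3 = 0.28 m
A = 0.28^2 * sin(30 deg) * (1 + cos(30 deg))
A = 0.07315 m^2


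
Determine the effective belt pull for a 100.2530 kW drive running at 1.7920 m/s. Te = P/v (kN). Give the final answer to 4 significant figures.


Te = P / v = 100.2530 / 1.7920
Te = 55.94 kN


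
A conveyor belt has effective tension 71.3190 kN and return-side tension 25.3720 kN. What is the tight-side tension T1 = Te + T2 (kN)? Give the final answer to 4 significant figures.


T1 = Te + T2 = 71.3190 + 25.3720
T1 = 96.69 kN


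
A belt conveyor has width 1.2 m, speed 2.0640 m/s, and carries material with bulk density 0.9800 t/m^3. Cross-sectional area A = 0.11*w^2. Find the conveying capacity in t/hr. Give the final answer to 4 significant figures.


A = 0.11 * 1.2^2 = 0.1584 m^2
C = 0.1584 * 2.0640 * 0.9800 * 3600
C = 1153 t/hr


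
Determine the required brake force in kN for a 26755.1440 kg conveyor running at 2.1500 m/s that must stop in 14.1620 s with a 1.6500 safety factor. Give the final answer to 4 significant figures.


F = 26755.1440 * 2.1500 / 14.1620 * 1.6500 / 1000
F = 6.702 kN


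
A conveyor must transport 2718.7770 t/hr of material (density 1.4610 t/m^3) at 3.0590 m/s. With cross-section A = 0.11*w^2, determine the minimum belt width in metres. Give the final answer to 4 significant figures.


A_req = 2718.7770 / (3.0590 * 1.4610 * 3600) = 0.168982 m^2
w = sqrt(0.168982 / 0.11)
w = 1.239 m


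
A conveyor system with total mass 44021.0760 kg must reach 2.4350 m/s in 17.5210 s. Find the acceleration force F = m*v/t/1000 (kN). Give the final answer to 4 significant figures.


F = 44021.0760 * 2.4350 / 17.5210 / 1000
F = 6.118 kN


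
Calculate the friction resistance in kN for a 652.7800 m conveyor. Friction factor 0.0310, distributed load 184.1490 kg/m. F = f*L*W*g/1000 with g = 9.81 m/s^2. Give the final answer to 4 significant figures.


F = 0.0310 * 652.7800 * 184.1490 * 9.81 / 1000
F = 36.56 kN


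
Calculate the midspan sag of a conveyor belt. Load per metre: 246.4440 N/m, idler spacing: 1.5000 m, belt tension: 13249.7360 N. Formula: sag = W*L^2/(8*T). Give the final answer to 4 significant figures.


sag = 246.4440 * 1.5000^2 / (8 * 13249.7360)
sag = 0.005231 m


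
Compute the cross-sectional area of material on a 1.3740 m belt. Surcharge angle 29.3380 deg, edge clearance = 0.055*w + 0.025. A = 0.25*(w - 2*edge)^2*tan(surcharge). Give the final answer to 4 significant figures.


edge = 0.055*1.3740 + 0.025 = 0.10057 m
ew = 1.3740 - 2*0.10057 = 1.17286 m
A = 0.25 * 1.17286^2 * tan(29.3380 deg)
A = 0.1933 m^2


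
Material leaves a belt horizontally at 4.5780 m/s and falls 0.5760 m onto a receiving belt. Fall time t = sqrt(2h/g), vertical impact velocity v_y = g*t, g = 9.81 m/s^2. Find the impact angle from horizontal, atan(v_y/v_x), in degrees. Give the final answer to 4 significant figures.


t = sqrt(2*0.5760/9.81) = 0.342682 s
v_y = 9.81 * 0.342682 = 3.36171 m/s
angle = atan(3.36171 / 4.5780) = 36.29 deg


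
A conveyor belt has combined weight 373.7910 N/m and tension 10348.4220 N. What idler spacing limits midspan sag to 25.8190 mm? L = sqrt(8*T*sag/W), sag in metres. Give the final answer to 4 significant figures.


sag = 25.8190/1000 = 0.025819 m
L = sqrt(8 * 10348.4220 * 0.025819 / 373.7910)
L = 2.391 m


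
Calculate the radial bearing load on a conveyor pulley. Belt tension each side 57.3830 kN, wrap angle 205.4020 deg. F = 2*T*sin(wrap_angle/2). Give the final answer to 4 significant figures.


F = 2 * 57.3830 * sin(205.4020/2 deg)
F = 112.0 kN


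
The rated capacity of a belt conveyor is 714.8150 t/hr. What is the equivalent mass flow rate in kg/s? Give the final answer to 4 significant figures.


m_dot = 714.8150 * 1000 / 3600
m_dot = 198.6 kg/s


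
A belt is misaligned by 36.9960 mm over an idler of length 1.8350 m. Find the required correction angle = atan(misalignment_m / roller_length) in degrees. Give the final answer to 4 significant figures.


misalign_m = 36.9960 / 1000 = 0.036996 m
angle = atan(0.036996 / 1.8350)
angle = 1.155 deg


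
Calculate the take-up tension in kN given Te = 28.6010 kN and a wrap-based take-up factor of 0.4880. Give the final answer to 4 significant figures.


T_tu = 28.6010 * 0.4880
T_tu = 13.96 kN


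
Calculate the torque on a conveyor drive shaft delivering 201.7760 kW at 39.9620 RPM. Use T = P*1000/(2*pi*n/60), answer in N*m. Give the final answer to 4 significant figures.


omega = 2*pi*39.9620/60 = 4.18481 rad/s
T = 201.7760*1000 / 4.18481
T = 48220 N*m


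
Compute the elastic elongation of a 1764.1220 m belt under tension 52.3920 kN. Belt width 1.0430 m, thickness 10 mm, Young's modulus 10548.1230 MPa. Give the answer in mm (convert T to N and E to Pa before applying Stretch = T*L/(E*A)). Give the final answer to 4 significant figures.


A = 1.0430 * 0.01 = 0.01043 m^2
Stretch = 52.3920*1000 * 1764.1220 / (10548.1230e6 * 0.01043) * 1000
Stretch = 840.1 mm


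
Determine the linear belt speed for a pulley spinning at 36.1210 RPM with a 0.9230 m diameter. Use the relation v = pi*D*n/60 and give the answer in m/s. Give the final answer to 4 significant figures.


v = pi * 0.9230 * 36.1210 / 60
v = 1.746 m/s


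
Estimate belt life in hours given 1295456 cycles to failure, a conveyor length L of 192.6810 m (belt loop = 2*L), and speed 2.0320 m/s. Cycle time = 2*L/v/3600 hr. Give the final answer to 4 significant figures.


cycle_time = 2 * 192.6810 / 2.0320 / 3600 = 0.0526796 hr
life = 1295456 * 0.0526796 = 68240 hours


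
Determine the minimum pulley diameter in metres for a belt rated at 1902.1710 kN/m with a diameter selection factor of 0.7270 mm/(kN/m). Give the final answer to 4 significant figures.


D = 1902.1710 * 0.7270 / 1000
D = 1.383 m


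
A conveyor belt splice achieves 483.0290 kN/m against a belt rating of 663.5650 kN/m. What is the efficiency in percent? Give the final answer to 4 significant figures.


Eff = 483.0290 / 663.5650 * 100
Eff = 72.79 %


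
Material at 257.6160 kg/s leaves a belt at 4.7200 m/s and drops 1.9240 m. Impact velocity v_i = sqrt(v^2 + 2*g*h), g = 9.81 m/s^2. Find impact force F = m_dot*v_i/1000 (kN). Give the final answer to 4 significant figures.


v_i = sqrt(4.7200^2 + 2*9.81*1.9240) = 7.74773 m/s
F = 257.6160 * 7.74773 / 1000
F = 1.996 kN


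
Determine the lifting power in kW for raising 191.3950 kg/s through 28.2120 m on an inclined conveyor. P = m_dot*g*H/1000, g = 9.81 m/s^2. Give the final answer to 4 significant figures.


P = 191.3950 * 9.81 * 28.2120 / 1000
P = 52.97 kW


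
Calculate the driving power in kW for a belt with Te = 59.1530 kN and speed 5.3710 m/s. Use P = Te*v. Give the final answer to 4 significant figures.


P = Te * v = 59.1530 * 5.3710
P = 317.7 kW


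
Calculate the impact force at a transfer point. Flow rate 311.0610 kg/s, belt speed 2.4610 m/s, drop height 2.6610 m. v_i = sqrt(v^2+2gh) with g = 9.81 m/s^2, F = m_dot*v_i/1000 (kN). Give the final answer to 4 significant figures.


v_i = sqrt(2.4610^2 + 2*9.81*2.6610) = 7.63317 m/s
F = 311.0610 * 7.63317 / 1000
F = 2.374 kN


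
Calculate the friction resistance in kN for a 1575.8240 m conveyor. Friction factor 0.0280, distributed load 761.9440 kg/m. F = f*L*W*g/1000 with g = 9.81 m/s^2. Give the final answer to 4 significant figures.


F = 0.0280 * 1575.8240 * 761.9440 * 9.81 / 1000
F = 329.8 kN


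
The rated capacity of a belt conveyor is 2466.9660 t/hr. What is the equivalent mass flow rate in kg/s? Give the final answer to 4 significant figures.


m_dot = 2466.9660 * 1000 / 3600
m_dot = 685.3 kg/s


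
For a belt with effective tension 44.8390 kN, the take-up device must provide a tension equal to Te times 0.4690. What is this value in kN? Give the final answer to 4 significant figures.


T_tu = 44.8390 * 0.4690
T_tu = 21.03 kN


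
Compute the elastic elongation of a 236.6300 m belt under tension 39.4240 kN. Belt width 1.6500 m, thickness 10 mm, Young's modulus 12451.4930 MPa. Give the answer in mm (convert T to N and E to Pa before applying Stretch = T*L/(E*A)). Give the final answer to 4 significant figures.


A = 1.6500 * 0.01 = 0.01650 m^2
Stretch = 39.4240*1000 * 236.6300 / (12451.4930e6 * 0.01650) * 1000
Stretch = 45.41 mm


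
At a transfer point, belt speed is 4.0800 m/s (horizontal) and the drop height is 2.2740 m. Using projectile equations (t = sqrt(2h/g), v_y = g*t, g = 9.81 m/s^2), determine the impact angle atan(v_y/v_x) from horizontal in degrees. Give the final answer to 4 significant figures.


t = sqrt(2*2.2740/9.81) = 0.680888 s
v_y = 9.81 * 0.680888 = 6.67951 m/s
angle = atan(6.67951 / 4.0800) = 58.58 deg


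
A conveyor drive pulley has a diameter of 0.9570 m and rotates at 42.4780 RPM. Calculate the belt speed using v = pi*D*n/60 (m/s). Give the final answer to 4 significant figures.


v = pi * 0.9570 * 42.4780 / 60
v = 2.129 m/s


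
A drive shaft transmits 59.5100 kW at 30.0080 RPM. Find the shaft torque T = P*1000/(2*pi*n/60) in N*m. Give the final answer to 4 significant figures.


omega = 2*pi*30.0080/60 = 3.14243 rad/s
T = 59.5100*1000 / 3.14243
T = 18940 N*m


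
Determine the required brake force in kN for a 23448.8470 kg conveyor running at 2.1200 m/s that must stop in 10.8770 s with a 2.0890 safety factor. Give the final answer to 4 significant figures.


F = 23448.8470 * 2.1200 / 10.8770 * 2.0890 / 1000
F = 9.547 kN


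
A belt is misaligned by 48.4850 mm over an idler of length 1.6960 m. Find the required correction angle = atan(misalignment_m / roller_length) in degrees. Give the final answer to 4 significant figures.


misalign_m = 48.4850 / 1000 = 0.048485 m
angle = atan(0.048485 / 1.6960)
angle = 1.638 deg


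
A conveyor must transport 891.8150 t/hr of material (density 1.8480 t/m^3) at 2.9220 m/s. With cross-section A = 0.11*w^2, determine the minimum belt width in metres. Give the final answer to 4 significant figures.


A_req = 891.8150 / (2.9220 * 1.8480 * 3600) = 0.0458765 m^2
w = sqrt(0.0458765 / 0.11)
w = 0.6458 m


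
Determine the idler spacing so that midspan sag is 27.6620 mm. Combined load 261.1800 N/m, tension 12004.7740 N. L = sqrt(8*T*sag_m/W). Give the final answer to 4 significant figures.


sag = 27.6620/1000 = 0.027662 m
L = sqrt(8 * 12004.7740 * 0.027662 / 261.1800)
L = 3.189 m


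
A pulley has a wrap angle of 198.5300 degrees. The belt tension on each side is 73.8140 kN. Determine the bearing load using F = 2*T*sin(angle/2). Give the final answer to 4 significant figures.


F = 2 * 73.8140 * sin(198.5300/2 deg)
F = 145.7 kN


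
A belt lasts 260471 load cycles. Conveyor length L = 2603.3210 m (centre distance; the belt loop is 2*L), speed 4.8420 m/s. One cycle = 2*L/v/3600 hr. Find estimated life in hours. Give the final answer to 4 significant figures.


cycle_time = 2 * 2603.3210 / 4.8420 / 3600 = 0.298697 hr
life = 260471 * 0.298697 = 77800 hours


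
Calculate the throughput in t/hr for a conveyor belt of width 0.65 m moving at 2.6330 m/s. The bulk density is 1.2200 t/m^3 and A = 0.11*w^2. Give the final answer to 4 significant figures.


A = 0.11 * 0.65^2 = 0.046475 m^2
C = 0.046475 * 2.6330 * 1.2200 * 3600
C = 537.4 t/hr


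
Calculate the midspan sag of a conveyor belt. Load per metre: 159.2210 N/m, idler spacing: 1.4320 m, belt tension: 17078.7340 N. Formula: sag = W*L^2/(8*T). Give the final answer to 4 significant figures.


sag = 159.2210 * 1.4320^2 / (8 * 17078.7340)
sag = 0.002390 m


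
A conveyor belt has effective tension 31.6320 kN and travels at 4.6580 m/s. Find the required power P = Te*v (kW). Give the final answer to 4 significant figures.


P = Te * v = 31.6320 * 4.6580
P = 147.3 kW


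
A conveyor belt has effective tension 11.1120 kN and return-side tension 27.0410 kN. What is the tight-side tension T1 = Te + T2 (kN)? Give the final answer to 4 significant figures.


T1 = Te + T2 = 11.1120 + 27.0410
T1 = 38.15 kN


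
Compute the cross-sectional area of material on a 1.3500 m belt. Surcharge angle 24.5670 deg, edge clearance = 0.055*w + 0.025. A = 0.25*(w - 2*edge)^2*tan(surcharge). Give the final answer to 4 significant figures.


edge = 0.055*1.3500 + 0.025 = 0.09925 m
ew = 1.3500 - 2*0.09925 = 1.1515 m
A = 0.25 * 1.1515^2 * tan(24.5670 deg)
A = 0.1515 m^2


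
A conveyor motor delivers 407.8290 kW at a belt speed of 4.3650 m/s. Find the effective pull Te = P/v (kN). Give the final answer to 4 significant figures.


Te = P / v = 407.8290 / 4.3650
Te = 93.43 kN


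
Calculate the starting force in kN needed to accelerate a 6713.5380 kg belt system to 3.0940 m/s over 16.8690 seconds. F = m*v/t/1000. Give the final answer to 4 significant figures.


F = 6713.5380 * 3.0940 / 16.8690 / 1000
F = 1.231 kN


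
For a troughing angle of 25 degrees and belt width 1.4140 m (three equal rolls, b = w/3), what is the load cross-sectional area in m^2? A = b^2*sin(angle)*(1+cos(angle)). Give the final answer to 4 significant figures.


b = 1.4140/3 = 0.471333 m
A = 0.471333^2 * sin(25 deg) * (1 + cos(25 deg))
A = 0.1790 m^2


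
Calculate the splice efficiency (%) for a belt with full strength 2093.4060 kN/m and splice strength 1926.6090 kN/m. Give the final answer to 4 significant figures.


Eff = 1926.6090 / 2093.4060 * 100
Eff = 92.03 %


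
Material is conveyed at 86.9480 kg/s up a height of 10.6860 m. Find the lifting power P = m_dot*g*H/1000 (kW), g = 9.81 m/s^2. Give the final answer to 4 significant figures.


P = 86.9480 * 9.81 * 10.6860 / 1000
P = 9.115 kW


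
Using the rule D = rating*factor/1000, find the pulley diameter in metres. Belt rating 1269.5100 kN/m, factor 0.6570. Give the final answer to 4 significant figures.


D = 1269.5100 * 0.6570 / 1000
D = 0.8341 m


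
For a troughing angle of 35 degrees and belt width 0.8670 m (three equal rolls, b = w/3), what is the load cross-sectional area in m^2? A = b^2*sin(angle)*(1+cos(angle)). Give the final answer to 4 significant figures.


b = 0.8670/3 = 0.289 m
A = 0.289^2 * sin(35 deg) * (1 + cos(35 deg))
A = 0.08715 m^2


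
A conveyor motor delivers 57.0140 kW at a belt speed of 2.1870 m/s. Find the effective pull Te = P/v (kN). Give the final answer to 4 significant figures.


Te = P / v = 57.0140 / 2.1870
Te = 26.07 kN


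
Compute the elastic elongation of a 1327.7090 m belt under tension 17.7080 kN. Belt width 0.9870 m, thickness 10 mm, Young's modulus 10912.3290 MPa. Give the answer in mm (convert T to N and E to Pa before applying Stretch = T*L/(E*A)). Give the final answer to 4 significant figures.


A = 0.9870 * 0.01 = 0.00987 m^2
Stretch = 17.7080*1000 * 1327.7090 / (10912.3290e6 * 0.00987) * 1000
Stretch = 218.3 mm


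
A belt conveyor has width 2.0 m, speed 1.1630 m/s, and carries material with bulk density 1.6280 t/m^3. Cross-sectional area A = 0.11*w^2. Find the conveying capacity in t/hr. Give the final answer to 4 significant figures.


A = 0.11 * 2.0^2 = 0.44 m^2
C = 0.44 * 1.1630 * 1.6280 * 3600
C = 2999 t/hr


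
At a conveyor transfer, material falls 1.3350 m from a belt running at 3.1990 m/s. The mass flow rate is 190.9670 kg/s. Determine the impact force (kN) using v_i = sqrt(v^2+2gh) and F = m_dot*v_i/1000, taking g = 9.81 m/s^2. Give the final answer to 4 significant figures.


v_i = sqrt(3.1990^2 + 2*9.81*1.3350) = 6.03542 m/s
F = 190.9670 * 6.03542 / 1000
F = 1.153 kN


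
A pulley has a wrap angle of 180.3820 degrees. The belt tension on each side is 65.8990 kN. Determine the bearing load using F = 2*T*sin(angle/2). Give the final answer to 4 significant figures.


F = 2 * 65.8990 * sin(180.3820/2 deg)
F = 131.8 kN


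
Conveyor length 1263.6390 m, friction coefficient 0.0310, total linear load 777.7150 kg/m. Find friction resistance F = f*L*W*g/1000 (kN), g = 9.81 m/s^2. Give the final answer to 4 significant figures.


F = 0.0310 * 1263.6390 * 777.7150 * 9.81 / 1000
F = 298.9 kN


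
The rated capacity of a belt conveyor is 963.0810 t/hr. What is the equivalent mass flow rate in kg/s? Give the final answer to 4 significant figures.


m_dot = 963.0810 * 1000 / 3600
m_dot = 267.5 kg/s


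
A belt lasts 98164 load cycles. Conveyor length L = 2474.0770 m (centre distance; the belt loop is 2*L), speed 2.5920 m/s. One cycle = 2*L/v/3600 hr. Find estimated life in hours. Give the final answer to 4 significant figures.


cycle_time = 2 * 2474.0770 / 2.5920 / 3600 = 0.530281 hr
life = 98164 * 0.530281 = 52050 hours


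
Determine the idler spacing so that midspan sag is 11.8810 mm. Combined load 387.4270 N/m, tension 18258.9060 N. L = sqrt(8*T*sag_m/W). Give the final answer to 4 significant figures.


sag = 11.8810/1000 = 0.011881 m
L = sqrt(8 * 18258.9060 * 0.011881 / 387.4270)
L = 2.116 m


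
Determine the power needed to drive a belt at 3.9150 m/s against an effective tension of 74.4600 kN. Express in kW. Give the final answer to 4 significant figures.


P = Te * v = 74.4600 * 3.9150
P = 291.5 kW


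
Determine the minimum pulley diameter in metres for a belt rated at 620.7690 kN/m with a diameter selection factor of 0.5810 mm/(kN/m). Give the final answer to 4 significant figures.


D = 620.7690 * 0.5810 / 1000
D = 0.3607 m


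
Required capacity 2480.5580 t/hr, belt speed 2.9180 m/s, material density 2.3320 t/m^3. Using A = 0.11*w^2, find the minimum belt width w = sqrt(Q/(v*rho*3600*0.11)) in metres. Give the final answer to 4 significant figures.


A_req = 2480.5580 / (2.9180 * 2.3320 * 3600) = 0.101259 m^2
w = sqrt(0.101259 / 0.11)
w = 0.9594 m


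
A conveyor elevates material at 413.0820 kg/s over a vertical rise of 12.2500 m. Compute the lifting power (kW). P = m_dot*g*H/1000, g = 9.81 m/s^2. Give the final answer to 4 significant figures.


P = 413.0820 * 9.81 * 12.2500 / 1000
P = 49.64 kW


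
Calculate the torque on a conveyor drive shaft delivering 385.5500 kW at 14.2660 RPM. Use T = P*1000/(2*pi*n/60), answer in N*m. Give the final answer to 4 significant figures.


omega = 2*pi*14.2660/60 = 1.49393 rad/s
T = 385.5500*1000 / 1.49393
T = 258100 N*m


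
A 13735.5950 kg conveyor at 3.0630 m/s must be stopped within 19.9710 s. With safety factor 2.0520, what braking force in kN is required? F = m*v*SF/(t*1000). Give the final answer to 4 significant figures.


F = 13735.5950 * 3.0630 / 19.9710 * 2.0520 / 1000
F = 4.323 kN


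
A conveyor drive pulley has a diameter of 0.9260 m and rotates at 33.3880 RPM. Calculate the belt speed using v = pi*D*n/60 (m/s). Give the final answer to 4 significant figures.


v = pi * 0.9260 * 33.3880 / 60
v = 1.619 m/s


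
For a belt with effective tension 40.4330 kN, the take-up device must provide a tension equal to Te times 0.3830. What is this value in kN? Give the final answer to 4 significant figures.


T_tu = 40.4330 * 0.3830
T_tu = 15.49 kN


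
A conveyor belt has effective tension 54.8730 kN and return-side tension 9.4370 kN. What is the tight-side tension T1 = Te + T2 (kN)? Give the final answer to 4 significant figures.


T1 = Te + T2 = 54.8730 + 9.4370
T1 = 64.31 kN


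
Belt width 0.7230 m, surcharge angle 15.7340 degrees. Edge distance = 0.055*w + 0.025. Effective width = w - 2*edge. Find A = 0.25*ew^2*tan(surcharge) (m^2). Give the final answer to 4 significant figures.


edge = 0.055*0.7230 + 0.025 = 0.064765 m
ew = 0.7230 - 2*0.064765 = 0.59347 m
A = 0.25 * 0.59347^2 * tan(15.7340 deg)
A = 0.02481 m^2


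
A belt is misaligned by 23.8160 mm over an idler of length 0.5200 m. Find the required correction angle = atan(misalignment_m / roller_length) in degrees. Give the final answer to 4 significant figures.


misalign_m = 23.8160 / 1000 = 0.023816 m
angle = atan(0.023816 / 0.5200)
angle = 2.622 deg


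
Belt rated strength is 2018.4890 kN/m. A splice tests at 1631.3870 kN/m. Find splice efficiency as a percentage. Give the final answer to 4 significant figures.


Eff = 1631.3870 / 2018.4890 * 100
Eff = 80.82 %


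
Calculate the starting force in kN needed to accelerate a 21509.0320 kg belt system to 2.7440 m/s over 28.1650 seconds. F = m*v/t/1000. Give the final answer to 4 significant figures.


F = 21509.0320 * 2.7440 / 28.1650 / 1000
F = 2.096 kN


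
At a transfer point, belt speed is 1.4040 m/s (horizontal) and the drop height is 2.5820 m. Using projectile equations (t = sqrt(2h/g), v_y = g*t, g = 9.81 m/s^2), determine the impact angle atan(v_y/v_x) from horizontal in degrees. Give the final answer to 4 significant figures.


t = sqrt(2*2.5820/9.81) = 0.725535 s
v_y = 9.81 * 0.725535 = 7.1175 m/s
angle = atan(7.1175 / 1.4040) = 78.84 deg


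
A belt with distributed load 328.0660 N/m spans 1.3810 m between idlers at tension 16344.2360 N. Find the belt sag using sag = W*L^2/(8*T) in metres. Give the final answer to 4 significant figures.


sag = 328.0660 * 1.3810^2 / (8 * 16344.2360)
sag = 0.004785 m


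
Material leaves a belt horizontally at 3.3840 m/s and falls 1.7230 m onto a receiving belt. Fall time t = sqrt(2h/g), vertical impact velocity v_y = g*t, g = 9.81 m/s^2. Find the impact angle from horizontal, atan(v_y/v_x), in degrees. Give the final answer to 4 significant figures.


t = sqrt(2*1.7230/9.81) = 0.592684 s
v_y = 9.81 * 0.592684 = 5.81423 m/s
angle = atan(5.81423 / 3.3840) = 59.80 deg


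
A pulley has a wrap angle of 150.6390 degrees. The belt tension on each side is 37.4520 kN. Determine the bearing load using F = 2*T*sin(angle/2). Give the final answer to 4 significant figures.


F = 2 * 37.4520 * sin(150.6390/2 deg)
F = 72.46 kN


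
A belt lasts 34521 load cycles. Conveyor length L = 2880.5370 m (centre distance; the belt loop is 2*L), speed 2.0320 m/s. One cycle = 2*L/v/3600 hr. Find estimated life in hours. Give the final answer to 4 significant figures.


cycle_time = 2 * 2880.5370 / 2.0320 / 3600 = 0.787548 hr
life = 34521 * 0.787548 = 27190 hours


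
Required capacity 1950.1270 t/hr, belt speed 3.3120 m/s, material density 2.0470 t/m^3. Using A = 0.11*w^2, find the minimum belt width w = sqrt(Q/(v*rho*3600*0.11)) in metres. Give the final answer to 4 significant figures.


A_req = 1950.1270 / (3.3120 * 2.0470 * 3600) = 0.079901 m^2
w = sqrt(0.079901 / 0.11)
w = 0.8523 m


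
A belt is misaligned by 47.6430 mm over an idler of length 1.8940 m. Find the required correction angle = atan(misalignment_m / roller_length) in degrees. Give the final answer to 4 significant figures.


misalign_m = 47.6430 / 1000 = 0.047643 m
angle = atan(0.047643 / 1.8940)
angle = 1.441 deg


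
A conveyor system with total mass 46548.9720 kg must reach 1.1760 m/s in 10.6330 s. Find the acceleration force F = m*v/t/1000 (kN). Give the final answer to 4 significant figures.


F = 46548.9720 * 1.1760 / 10.6330 / 1000
F = 5.148 kN


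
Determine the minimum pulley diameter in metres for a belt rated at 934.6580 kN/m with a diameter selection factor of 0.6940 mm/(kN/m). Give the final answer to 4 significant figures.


D = 934.6580 * 0.6940 / 1000
D = 0.6487 m


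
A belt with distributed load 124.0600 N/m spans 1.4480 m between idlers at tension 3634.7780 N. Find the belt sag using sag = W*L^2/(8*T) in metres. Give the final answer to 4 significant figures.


sag = 124.0600 * 1.4480^2 / (8 * 3634.7780)
sag = 0.008945 m


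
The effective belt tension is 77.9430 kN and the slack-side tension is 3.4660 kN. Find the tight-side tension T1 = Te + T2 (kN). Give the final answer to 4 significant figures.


T1 = Te + T2 = 77.9430 + 3.4660
T1 = 81.41 kN


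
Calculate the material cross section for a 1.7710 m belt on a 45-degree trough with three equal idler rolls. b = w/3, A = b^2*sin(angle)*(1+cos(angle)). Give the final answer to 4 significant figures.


b = 1.7710/3 = 0.590333 m
A = 0.590333^2 * sin(45 deg) * (1 + cos(45 deg))
A = 0.4207 m^2


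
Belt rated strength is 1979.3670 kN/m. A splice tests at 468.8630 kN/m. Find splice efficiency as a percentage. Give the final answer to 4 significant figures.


Eff = 468.8630 / 1979.3670 * 100
Eff = 23.69 %


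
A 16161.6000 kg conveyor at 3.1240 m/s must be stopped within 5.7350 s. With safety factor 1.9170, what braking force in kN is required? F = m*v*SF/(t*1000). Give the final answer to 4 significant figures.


F = 16161.6000 * 3.1240 / 5.7350 * 1.9170 / 1000
F = 16.88 kN


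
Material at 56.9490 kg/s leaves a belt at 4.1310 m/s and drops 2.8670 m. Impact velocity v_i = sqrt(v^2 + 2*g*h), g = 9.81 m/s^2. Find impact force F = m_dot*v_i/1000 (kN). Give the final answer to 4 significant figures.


v_i = sqrt(4.1310^2 + 2*9.81*2.8670) = 8.56246 m/s
F = 56.9490 * 8.56246 / 1000
F = 0.4876 kN


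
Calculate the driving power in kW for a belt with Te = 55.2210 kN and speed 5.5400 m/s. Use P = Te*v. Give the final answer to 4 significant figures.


P = Te * v = 55.2210 * 5.5400
P = 305.9 kW


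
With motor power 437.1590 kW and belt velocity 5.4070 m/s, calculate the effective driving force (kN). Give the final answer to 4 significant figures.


Te = P / v = 437.1590 / 5.4070
Te = 80.85 kN


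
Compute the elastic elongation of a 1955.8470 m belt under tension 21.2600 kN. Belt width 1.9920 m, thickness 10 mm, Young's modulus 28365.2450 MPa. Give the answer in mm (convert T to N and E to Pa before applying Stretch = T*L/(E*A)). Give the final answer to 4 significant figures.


A = 1.9920 * 0.01 = 0.01992 m^2
Stretch = 21.2600*1000 * 1955.8470 / (28365.2450e6 * 0.01992) * 1000
Stretch = 73.59 mm


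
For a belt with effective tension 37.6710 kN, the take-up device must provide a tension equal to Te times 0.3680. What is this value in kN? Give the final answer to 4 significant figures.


T_tu = 37.6710 * 0.3680
T_tu = 13.86 kN


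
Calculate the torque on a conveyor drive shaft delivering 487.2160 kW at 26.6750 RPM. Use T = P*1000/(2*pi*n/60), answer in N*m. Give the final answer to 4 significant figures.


omega = 2*pi*26.6750/60 = 2.7934 rad/s
T = 487.2160*1000 / 2.7934
T = 174400 N*m


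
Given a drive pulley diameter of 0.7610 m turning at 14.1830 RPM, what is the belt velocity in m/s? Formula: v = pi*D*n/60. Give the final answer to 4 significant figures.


v = pi * 0.7610 * 14.1830 / 60
v = 0.5651 m/s


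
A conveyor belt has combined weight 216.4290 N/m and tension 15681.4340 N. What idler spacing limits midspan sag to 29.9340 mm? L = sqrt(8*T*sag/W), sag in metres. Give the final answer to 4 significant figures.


sag = 29.9340/1000 = 0.029934 m
L = sqrt(8 * 15681.4340 * 0.029934 / 216.4290)
L = 4.165 m


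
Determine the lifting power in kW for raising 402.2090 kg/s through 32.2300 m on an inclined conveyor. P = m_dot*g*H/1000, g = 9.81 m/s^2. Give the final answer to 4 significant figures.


P = 402.2090 * 9.81 * 32.2300 / 1000
P = 127.2 kW


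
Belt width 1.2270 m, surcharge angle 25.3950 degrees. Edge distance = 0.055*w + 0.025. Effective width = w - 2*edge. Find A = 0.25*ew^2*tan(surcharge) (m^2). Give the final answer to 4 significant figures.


edge = 0.055*1.2270 + 0.025 = 0.092485 m
ew = 1.2270 - 2*0.092485 = 1.04203 m
A = 0.25 * 1.04203^2 * tan(25.3950 deg)
A = 0.1289 m^2


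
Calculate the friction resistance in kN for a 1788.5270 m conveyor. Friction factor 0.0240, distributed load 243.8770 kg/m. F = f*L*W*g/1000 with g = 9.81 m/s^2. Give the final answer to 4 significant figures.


F = 0.0240 * 1788.5270 * 243.8770 * 9.81 / 1000
F = 102.7 kN


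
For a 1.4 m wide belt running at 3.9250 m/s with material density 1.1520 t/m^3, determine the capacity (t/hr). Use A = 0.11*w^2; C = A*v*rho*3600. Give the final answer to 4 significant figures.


A = 0.11 * 1.4^2 = 0.2156 m^2
C = 0.2156 * 3.9250 * 1.1520 * 3600
C = 3509 t/hr


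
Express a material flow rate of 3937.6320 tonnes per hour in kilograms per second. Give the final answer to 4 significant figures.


m_dot = 3937.6320 * 1000 / 3600
m_dot = 1094 kg/s


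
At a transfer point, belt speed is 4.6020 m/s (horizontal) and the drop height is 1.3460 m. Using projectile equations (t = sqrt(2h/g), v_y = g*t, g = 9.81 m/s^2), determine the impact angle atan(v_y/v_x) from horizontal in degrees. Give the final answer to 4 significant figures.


t = sqrt(2*1.3460/9.81) = 0.523845 s
v_y = 9.81 * 0.523845 = 5.13892 m/s
angle = atan(5.13892 / 4.6020) = 48.15 deg


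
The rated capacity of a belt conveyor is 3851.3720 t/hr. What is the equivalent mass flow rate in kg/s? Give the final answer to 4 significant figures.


m_dot = 3851.3720 * 1000 / 3600
m_dot = 1070 kg/s


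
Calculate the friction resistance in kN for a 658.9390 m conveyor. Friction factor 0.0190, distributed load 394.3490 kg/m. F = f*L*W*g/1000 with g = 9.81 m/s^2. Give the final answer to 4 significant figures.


F = 0.0190 * 658.9390 * 394.3490 * 9.81 / 1000
F = 48.43 kN


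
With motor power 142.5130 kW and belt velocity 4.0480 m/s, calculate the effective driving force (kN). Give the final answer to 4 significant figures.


Te = P / v = 142.5130 / 4.0480
Te = 35.21 kN


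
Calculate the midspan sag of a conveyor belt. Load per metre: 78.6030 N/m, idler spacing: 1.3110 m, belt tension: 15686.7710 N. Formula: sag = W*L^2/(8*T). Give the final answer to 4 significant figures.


sag = 78.6030 * 1.3110^2 / (8 * 15686.7710)
sag = 0.001077 m


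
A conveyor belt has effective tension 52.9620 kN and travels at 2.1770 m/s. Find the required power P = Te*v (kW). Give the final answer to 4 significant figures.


P = Te * v = 52.9620 * 2.1770
P = 115.3 kW


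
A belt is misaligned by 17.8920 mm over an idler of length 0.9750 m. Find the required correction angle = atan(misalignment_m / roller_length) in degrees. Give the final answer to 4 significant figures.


misalign_m = 17.8920 / 1000 = 0.017892 m
angle = atan(0.017892 / 0.9750)
angle = 1.051 deg


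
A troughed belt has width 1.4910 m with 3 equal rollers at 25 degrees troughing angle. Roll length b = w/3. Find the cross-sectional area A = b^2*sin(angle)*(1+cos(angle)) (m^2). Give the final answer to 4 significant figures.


b = 1.4910/3 = 0.497 m
A = 0.497^2 * sin(25 deg) * (1 + cos(25 deg))
A = 0.1990 m^2


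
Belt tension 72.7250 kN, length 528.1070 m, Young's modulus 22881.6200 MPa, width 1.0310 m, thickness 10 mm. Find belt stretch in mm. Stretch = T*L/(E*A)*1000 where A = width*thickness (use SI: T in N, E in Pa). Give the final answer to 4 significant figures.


A = 1.0310 * 0.01 = 0.01031 m^2
Stretch = 72.7250*1000 * 528.1070 / (22881.6200e6 * 0.01031) * 1000
Stretch = 162.8 mm


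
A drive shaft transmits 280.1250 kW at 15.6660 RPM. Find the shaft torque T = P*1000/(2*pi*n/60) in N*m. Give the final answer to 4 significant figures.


omega = 2*pi*15.6660/60 = 1.64054 rad/s
T = 280.1250*1000 / 1.64054
T = 170800 N*m


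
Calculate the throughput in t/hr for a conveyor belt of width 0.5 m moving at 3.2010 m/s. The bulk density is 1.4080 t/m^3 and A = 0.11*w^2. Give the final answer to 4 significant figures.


A = 0.11 * 0.5^2 = 0.0275 m^2
C = 0.0275 * 3.2010 * 1.4080 * 3600
C = 446.2 t/hr


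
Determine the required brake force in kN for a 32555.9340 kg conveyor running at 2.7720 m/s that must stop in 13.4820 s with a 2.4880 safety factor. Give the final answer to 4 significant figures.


F = 32555.9340 * 2.7720 / 13.4820 * 2.4880 / 1000
F = 16.65 kN


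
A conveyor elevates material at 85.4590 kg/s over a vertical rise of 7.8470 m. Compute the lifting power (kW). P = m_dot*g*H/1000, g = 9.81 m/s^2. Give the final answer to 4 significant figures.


P = 85.4590 * 9.81 * 7.8470 / 1000
P = 6.579 kW


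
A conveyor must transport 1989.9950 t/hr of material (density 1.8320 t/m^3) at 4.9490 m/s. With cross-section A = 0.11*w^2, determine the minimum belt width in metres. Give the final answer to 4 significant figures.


A_req = 1989.9950 / (4.9490 * 1.8320 * 3600) = 0.0609686 m^2
w = sqrt(0.0609686 / 0.11)
w = 0.7445 m


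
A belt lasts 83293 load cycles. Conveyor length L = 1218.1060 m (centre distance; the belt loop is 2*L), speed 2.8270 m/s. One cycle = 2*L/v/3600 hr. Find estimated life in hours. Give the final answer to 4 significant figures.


cycle_time = 2 * 1218.1060 / 2.8270 / 3600 = 0.239379 hr
life = 83293 * 0.239379 = 19940 hours


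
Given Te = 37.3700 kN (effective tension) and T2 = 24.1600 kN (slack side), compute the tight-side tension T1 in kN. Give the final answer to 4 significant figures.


T1 = Te + T2 = 37.3700 + 24.1600
T1 = 61.53 kN


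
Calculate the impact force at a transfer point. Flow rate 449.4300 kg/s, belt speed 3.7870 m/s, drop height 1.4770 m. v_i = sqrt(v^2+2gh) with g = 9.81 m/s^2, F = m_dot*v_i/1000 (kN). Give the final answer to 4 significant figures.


v_i = sqrt(3.7870^2 + 2*9.81*1.4770) = 6.5818 m/s
F = 449.4300 * 6.5818 / 1000
F = 2.958 kN


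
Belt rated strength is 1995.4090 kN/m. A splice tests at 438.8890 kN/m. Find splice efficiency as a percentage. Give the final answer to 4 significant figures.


Eff = 438.8890 / 1995.4090 * 100
Eff = 21.99 %


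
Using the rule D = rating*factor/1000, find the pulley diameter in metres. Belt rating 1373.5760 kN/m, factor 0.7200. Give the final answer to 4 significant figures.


D = 1373.5760 * 0.7200 / 1000
D = 0.9890 m


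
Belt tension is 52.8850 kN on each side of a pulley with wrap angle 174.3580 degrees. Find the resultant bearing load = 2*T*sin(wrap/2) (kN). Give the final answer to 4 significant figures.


F = 2 * 52.8850 * sin(174.3580/2 deg)
F = 105.6 kN


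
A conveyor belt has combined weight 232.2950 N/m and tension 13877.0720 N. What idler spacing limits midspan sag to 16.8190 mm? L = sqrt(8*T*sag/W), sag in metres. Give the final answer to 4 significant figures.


sag = 16.8190/1000 = 0.016819 m
L = sqrt(8 * 13877.0720 * 0.016819 / 232.2950)
L = 2.835 m


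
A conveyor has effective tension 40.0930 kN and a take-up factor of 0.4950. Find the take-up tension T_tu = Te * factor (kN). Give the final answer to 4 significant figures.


T_tu = 40.0930 * 0.4950
T_tu = 19.85 kN
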